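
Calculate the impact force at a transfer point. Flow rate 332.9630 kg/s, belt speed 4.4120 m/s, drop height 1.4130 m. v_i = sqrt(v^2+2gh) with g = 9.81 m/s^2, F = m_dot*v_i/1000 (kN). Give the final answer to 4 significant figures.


v_i = sqrt(4.4120^2 + 2*9.81*1.4130) = 6.86941 m/s
F = 332.9630 * 6.86941 / 1000
F = 2.287 kN


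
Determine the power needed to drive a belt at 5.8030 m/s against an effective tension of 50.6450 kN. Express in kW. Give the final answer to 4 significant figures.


P = Te * v = 50.6450 * 5.8030
P = 293.9 kW


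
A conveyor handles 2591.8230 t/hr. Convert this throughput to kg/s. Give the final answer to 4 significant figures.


m_dot = 2591.8230 * 1000 / 3600
m_dot = 720.0 kg/s


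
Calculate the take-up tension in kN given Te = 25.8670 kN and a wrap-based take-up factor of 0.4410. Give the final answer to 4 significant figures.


T_tu = 25.8670 * 0.4410
T_tu = 11.41 kN


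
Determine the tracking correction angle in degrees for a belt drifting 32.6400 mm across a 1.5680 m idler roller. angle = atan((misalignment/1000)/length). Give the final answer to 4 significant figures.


misalign_m = 32.6400 / 1000 = 0.032640 m
angle = atan(0.032640 / 1.5680)
angle = 1.193 deg


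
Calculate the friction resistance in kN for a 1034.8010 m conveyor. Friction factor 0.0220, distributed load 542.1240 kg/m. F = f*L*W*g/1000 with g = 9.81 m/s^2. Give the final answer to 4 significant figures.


F = 0.0220 * 1034.8010 * 542.1240 * 9.81 / 1000
F = 121.1 kN


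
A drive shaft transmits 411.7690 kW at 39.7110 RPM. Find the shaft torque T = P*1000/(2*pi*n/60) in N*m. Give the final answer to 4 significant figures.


omega = 2*pi*39.7110/60 = 4.15853 rad/s
T = 411.7690*1000 / 4.15853
T = 99020 N*m


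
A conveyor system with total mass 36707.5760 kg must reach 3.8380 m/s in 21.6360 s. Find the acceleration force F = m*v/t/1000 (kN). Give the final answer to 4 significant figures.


F = 36707.5760 * 3.8380 / 21.6360 / 1000
F = 6.512 kN


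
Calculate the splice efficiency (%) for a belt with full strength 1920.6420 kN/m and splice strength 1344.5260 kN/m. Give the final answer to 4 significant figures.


Eff = 1344.5260 / 1920.6420 * 100
Eff = 70.00 %


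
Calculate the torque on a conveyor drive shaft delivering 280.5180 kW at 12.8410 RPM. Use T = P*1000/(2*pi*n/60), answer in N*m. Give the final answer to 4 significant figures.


omega = 2*pi*12.8410/60 = 1.34471 rad/s
T = 280.5180*1000 / 1.34471
T = 208600 N*m


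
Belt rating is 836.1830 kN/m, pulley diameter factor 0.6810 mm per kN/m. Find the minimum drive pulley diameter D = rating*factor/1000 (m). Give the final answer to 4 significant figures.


D = 836.1830 * 0.6810 / 1000
D = 0.5694 m


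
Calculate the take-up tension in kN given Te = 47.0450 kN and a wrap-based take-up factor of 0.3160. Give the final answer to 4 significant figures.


T_tu = 47.0450 * 0.3160
T_tu = 14.87 kN


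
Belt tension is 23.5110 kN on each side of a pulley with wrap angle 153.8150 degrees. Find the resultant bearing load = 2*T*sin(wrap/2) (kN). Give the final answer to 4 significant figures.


F = 2 * 23.5110 * sin(153.8150/2 deg)
F = 45.80 kN


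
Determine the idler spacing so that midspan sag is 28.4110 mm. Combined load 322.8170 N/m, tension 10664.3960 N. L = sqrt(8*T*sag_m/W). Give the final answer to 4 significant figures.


sag = 28.4110/1000 = 0.028411 m
L = sqrt(8 * 10664.3960 * 0.028411 / 322.8170)
L = 2.740 m


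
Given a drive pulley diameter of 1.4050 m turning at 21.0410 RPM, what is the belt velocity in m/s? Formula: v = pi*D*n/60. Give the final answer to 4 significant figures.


v = pi * 1.4050 * 21.0410 / 60
v = 1.548 m/s


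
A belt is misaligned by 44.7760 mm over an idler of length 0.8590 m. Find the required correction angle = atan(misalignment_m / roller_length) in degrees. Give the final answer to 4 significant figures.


misalign_m = 44.7760 / 1000 = 0.044776 m
angle = atan(0.044776 / 0.8590)
angle = 2.984 deg


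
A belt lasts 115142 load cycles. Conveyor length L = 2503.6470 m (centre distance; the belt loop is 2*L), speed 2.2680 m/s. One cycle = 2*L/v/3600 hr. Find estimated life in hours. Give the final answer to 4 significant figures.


cycle_time = 2 * 2503.6470 / 2.2680 / 3600 = 0.613278 hr
life = 115142 * 0.613278 = 70610 hours


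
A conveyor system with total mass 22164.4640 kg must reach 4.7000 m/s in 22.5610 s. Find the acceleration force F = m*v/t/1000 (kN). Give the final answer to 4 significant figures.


F = 22164.4640 * 4.7000 / 22.5610 / 1000
F = 4.617 kN


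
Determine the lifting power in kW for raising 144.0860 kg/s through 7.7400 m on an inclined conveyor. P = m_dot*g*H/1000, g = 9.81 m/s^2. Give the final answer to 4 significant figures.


P = 144.0860 * 9.81 * 7.7400 / 1000
P = 10.94 kW


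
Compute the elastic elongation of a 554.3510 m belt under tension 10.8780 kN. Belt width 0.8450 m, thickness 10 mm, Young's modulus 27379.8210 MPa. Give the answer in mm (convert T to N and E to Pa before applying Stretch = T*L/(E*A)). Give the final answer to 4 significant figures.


A = 0.8450 * 0.01 = 0.00845 m^2
Stretch = 10.8780*1000 * 554.3510 / (27379.8210e6 * 0.00845) * 1000
Stretch = 26.06 mm


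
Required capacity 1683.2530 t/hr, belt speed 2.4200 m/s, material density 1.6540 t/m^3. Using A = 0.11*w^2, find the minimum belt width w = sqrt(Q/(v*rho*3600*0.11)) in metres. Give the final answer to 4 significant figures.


A_req = 1683.2530 / (2.4200 * 1.6540 * 3600) = 0.116814 m^2
w = sqrt(0.116814 / 0.11)
w = 1.031 m


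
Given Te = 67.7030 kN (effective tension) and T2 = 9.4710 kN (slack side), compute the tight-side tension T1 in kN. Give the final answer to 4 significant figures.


T1 = Te + T2 = 67.7030 + 9.4710
T1 = 77.17 kN


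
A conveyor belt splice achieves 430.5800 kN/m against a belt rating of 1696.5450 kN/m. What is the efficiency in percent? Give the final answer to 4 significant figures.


Eff = 430.5800 / 1696.5450 * 100
Eff = 25.38 %


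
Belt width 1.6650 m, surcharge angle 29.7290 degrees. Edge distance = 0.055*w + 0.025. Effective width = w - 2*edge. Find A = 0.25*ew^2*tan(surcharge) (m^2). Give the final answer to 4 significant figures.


edge = 0.055*1.6650 + 0.025 = 0.116575 m
ew = 1.6650 - 2*0.116575 = 1.43185 m
A = 0.25 * 1.43185^2 * tan(29.7290 deg)
A = 0.2927 m^2


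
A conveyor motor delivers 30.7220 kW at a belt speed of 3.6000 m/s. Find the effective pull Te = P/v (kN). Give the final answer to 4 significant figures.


Te = P / v = 30.7220 / 3.6000
Te = 8.534 kN


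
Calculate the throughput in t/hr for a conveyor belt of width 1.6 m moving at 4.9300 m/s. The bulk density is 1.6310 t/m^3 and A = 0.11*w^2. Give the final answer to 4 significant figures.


A = 0.11 * 1.6^2 = 0.2816 m^2
C = 0.2816 * 4.9300 * 1.6310 * 3600
C = 8151 t/hr


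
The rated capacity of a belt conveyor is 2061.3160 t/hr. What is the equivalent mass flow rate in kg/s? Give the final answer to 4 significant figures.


m_dot = 2061.3160 * 1000 / 3600
m_dot = 572.6 kg/s


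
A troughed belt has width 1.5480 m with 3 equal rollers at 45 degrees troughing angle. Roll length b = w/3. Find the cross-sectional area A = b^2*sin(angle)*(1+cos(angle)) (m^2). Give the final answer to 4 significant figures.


b = 1.5480/3 = 0.516 m
A = 0.516^2 * sin(45 deg) * (1 + cos(45 deg))
A = 0.3214 m^2


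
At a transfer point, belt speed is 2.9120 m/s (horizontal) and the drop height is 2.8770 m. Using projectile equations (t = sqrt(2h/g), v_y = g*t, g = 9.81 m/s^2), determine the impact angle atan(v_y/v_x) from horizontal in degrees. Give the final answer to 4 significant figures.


t = sqrt(2*2.8770/9.81) = 0.765862 s
v_y = 9.81 * 0.765862 = 7.51311 m/s
angle = atan(7.51311 / 2.9120) = 68.81 deg


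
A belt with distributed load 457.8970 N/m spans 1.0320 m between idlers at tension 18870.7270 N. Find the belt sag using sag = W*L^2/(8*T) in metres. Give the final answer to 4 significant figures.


sag = 457.8970 * 1.0320^2 / (8 * 18870.7270)
sag = 0.003230 m


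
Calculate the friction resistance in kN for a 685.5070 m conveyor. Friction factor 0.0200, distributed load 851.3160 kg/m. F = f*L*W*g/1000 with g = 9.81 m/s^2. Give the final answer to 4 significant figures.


F = 0.0200 * 685.5070 * 851.3160 * 9.81 / 1000
F = 114.5 kN


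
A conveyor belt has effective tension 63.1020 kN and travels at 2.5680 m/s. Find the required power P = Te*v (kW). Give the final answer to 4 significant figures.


P = Te * v = 63.1020 * 2.5680
P = 162.0 kW


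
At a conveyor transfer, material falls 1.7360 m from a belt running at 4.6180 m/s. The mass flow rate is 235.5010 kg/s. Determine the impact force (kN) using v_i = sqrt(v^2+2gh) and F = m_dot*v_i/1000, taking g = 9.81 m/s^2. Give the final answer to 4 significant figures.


v_i = sqrt(4.6180^2 + 2*9.81*1.7360) = 7.44219 m/s
F = 235.5010 * 7.44219 / 1000
F = 1.753 kN


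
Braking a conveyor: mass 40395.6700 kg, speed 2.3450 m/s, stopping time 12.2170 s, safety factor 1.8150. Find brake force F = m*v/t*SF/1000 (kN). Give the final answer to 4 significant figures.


F = 40395.6700 * 2.3450 / 12.2170 * 1.8150 / 1000
F = 14.07 kN


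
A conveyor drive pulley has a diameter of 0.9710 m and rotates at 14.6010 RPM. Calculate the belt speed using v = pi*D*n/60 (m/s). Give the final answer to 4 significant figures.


v = pi * 0.9710 * 14.6010 / 60
v = 0.7423 m/s


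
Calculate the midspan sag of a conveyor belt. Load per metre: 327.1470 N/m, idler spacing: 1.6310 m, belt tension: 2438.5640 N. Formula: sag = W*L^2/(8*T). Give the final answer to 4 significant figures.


sag = 327.1470 * 1.6310^2 / (8 * 2438.5640)
sag = 0.04461 m


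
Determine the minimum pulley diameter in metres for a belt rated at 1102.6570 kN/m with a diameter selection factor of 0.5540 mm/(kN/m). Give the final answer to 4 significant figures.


D = 1102.6570 * 0.5540 / 1000
D = 0.6109 m


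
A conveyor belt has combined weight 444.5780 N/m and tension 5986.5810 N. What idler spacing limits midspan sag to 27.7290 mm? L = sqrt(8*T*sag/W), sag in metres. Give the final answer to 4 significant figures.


sag = 27.7290/1000 = 0.027729 m
L = sqrt(8 * 5986.5810 * 0.027729 / 444.5780)
L = 1.728 m


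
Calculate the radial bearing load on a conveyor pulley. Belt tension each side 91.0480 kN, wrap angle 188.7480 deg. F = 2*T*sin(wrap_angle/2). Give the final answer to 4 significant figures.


F = 2 * 91.0480 * sin(188.7480/2 deg)
F = 181.6 kN


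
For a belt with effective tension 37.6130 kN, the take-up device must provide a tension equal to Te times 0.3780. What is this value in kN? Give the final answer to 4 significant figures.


T_tu = 37.6130 * 0.3780
T_tu = 14.22 kN


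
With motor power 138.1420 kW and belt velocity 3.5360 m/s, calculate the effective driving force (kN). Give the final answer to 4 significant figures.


Te = P / v = 138.1420 / 3.5360
Te = 39.07 kN


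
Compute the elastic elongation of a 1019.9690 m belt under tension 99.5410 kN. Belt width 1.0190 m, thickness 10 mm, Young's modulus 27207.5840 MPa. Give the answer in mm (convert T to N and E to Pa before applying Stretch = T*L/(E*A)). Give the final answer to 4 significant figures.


A = 1.0190 * 0.01 = 0.01019 m^2
Stretch = 99.5410*1000 * 1019.9690 / (27207.5840e6 * 0.01019) * 1000
Stretch = 366.2 mm


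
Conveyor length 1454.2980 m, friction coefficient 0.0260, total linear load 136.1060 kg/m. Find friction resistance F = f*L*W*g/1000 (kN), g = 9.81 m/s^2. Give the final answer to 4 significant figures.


F = 0.0260 * 1454.2980 * 136.1060 * 9.81 / 1000
F = 50.49 kN


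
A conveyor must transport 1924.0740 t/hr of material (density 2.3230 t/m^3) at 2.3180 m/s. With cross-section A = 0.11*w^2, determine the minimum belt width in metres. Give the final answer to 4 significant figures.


A_req = 1924.0740 / (2.3180 * 2.3230 * 3600) = 0.099256 m^2
w = sqrt(0.099256 / 0.11)
w = 0.9499 m


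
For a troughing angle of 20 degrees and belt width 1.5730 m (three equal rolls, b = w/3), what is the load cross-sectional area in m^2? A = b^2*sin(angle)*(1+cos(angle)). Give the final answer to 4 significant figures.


b = 1.5730/3 = 0.524333 m
A = 0.524333^2 * sin(20 deg) * (1 + cos(20 deg))
A = 0.1824 m^2


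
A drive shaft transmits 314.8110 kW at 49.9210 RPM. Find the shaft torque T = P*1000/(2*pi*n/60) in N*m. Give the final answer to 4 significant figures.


omega = 2*pi*49.9210/60 = 5.22771 rad/s
T = 314.8110*1000 / 5.22771
T = 60220 N*m


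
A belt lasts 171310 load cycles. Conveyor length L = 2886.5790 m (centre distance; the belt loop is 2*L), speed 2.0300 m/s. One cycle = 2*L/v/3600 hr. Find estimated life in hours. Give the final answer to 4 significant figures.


cycle_time = 2 * 2886.5790 / 2.0300 / 3600 = 0.789978 hr
life = 171310 * 0.789978 = 135300 hours


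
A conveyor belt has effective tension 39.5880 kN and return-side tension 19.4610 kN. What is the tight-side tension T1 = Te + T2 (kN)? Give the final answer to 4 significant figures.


T1 = Te + T2 = 39.5880 + 19.4610
T1 = 59.05 kN


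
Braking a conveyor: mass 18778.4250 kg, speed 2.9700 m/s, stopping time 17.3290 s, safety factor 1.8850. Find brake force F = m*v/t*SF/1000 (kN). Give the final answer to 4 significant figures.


F = 18778.4250 * 2.9700 / 17.3290 * 1.8850 / 1000
F = 6.067 kN


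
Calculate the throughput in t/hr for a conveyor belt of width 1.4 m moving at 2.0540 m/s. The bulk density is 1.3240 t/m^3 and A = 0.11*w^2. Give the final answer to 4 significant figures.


A = 0.11 * 1.4^2 = 0.2156 m^2
C = 0.2156 * 2.0540 * 1.3240 * 3600
C = 2111 t/hr


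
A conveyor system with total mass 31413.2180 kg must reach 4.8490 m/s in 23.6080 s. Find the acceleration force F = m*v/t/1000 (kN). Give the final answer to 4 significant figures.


F = 31413.2180 * 4.8490 / 23.6080 / 1000
F = 6.452 kN


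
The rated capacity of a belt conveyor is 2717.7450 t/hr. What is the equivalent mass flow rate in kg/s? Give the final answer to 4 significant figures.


m_dot = 2717.7450 * 1000 / 3600
m_dot = 754.9 kg/s


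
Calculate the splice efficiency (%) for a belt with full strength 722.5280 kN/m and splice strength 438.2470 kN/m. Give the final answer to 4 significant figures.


Eff = 438.2470 / 722.5280 * 100
Eff = 60.65 %


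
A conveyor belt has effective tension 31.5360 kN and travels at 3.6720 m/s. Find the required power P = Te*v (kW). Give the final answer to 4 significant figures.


P = Te * v = 31.5360 * 3.6720
P = 115.8 kW


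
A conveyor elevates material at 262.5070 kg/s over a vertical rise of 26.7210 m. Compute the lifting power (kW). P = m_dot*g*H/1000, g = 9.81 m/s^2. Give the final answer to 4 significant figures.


P = 262.5070 * 9.81 * 26.7210 / 1000
P = 68.81 kW


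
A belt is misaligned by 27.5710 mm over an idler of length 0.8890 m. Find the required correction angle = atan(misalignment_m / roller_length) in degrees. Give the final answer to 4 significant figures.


misalign_m = 27.5710 / 1000 = 0.027571 m
angle = atan(0.027571 / 0.8890)
angle = 1.776 deg


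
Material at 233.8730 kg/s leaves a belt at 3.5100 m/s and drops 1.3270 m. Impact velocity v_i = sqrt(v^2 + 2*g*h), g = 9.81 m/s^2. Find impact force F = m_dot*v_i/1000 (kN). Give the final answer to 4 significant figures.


v_i = sqrt(3.5100^2 + 2*9.81*1.3270) = 6.19321 m/s
F = 233.8730 * 6.19321 / 1000
F = 1.448 kN


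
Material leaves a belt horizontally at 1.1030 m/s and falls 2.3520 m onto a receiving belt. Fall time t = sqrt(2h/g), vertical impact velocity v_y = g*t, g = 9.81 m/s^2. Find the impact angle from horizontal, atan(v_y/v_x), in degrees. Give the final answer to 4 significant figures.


t = sqrt(2*2.3520/9.81) = 0.692467 s
v_y = 9.81 * 0.692467 = 6.7931 m/s
angle = atan(6.7931 / 1.1030) = 80.78 deg


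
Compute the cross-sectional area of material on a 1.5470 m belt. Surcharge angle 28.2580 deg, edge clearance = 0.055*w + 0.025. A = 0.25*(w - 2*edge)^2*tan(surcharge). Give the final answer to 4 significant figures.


edge = 0.055*1.5470 + 0.025 = 0.110085 m
ew = 1.5470 - 2*0.110085 = 1.32683 m
A = 0.25 * 1.32683^2 * tan(28.2580 deg)
A = 0.2366 m^2


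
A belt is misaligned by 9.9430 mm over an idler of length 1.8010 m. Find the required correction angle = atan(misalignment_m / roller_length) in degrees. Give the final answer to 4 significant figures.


misalign_m = 9.9430 / 1000 = 0.009943 m
angle = atan(0.009943 / 1.8010)
angle = 0.3163 deg


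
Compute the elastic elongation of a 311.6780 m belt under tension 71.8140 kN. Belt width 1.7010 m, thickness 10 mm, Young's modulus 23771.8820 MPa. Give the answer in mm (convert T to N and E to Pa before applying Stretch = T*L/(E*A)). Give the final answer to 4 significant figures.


A = 1.7010 * 0.01 = 0.01701 m^2
Stretch = 71.8140*1000 * 311.6780 / (23771.8820e6 * 0.01701) * 1000
Stretch = 55.35 mm


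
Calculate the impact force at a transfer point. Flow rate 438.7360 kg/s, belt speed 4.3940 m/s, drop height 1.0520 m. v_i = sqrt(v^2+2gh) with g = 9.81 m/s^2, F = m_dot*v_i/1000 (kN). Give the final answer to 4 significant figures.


v_i = sqrt(4.3940^2 + 2*9.81*1.0520) = 6.3204 m/s
F = 438.7360 * 6.3204 / 1000
F = 2.773 kN


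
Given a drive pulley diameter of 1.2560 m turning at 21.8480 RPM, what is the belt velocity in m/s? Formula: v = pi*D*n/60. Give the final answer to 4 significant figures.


v = pi * 1.2560 * 21.8480 / 60
v = 1.437 m/s


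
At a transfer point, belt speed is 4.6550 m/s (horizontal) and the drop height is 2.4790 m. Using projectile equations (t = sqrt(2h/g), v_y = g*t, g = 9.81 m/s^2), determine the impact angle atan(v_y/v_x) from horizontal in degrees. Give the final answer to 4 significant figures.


t = sqrt(2*2.4790/9.81) = 0.710917 s
v_y = 9.81 * 0.710917 = 6.9741 m/s
angle = atan(6.9741 / 4.6550) = 56.28 deg


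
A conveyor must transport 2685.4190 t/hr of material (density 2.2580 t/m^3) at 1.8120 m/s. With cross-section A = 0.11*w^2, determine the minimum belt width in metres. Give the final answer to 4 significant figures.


A_req = 2685.4190 / (1.8120 * 2.2580 * 3600) = 0.182317 m^2
w = sqrt(0.182317 / 0.11)
w = 1.287 m


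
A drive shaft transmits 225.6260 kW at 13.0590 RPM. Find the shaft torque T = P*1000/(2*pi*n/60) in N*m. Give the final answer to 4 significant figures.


omega = 2*pi*13.0590/60 = 1.36754 rad/s
T = 225.6260*1000 / 1.36754
T = 165000 N*m


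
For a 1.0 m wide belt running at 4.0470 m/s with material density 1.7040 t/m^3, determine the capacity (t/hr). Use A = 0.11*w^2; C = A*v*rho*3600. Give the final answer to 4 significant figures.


A = 0.11 * 1.0^2 = 0.11 m^2
C = 0.11 * 4.0470 * 1.7040 * 3600
C = 2731 t/hr


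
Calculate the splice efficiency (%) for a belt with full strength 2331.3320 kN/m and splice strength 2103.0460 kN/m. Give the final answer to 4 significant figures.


Eff = 2103.0460 / 2331.3320 * 100
Eff = 90.21 %


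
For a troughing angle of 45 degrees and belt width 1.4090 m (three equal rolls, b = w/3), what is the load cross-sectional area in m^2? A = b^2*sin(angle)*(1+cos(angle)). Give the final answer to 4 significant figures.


b = 1.4090/3 = 0.469667 m
A = 0.469667^2 * sin(45 deg) * (1 + cos(45 deg))
A = 0.2663 m^2


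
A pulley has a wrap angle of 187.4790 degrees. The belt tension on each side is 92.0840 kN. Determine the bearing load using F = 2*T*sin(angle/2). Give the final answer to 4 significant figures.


F = 2 * 92.0840 * sin(187.4790/2 deg)
F = 183.8 kN


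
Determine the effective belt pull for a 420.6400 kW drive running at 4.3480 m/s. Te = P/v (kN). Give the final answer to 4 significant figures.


Te = P / v = 420.6400 / 4.3480
Te = 96.74 kN


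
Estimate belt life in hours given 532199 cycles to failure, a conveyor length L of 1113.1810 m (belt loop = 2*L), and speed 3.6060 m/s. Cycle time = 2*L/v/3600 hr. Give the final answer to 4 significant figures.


cycle_time = 2 * 1113.1810 / 3.6060 / 3600 = 0.171501 hr
life = 532199 * 0.171501 = 91270 hours


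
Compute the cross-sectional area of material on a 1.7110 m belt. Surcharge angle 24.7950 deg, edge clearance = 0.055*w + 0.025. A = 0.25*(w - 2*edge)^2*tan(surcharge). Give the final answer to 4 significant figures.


edge = 0.055*1.7110 + 0.025 = 0.119105 m
ew = 1.7110 - 2*0.119105 = 1.47279 m
A = 0.25 * 1.47279^2 * tan(24.7950 deg)
A = 0.2505 m^2


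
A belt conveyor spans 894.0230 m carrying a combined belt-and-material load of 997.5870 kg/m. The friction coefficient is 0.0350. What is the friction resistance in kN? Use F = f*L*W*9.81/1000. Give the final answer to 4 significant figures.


F = 0.0350 * 894.0230 * 997.5870 * 9.81 / 1000
F = 306.2 kN


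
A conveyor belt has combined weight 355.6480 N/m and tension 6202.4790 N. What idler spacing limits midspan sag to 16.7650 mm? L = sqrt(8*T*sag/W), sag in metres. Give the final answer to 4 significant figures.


sag = 16.7650/1000 = 0.016765 m
L = sqrt(8 * 6202.4790 * 0.016765 / 355.6480)
L = 1.529 m


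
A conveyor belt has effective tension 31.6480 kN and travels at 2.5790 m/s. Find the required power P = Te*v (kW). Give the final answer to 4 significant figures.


P = Te * v = 31.6480 * 2.5790
P = 81.62 kW


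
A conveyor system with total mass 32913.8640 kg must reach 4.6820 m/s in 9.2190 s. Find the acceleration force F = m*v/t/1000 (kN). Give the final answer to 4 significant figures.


F = 32913.8640 * 4.6820 / 9.2190 / 1000
F = 16.72 kN


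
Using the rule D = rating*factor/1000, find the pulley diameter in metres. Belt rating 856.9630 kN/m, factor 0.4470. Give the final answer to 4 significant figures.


D = 856.9630 * 0.4470 / 1000
D = 0.3831 m


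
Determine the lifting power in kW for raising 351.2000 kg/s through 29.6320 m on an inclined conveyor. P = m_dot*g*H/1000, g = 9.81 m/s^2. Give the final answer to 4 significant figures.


P = 351.2000 * 9.81 * 29.6320 / 1000
P = 102.1 kW


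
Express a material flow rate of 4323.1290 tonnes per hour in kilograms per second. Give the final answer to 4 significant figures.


m_dot = 4323.1290 * 1000 / 3600
m_dot = 1201 kg/s


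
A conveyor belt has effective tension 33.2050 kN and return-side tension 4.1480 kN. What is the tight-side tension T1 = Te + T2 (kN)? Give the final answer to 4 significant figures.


T1 = Te + T2 = 33.2050 + 4.1480
T1 = 37.35 kN


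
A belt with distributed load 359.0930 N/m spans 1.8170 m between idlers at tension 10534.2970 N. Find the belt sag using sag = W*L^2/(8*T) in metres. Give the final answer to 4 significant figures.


sag = 359.0930 * 1.8170^2 / (8 * 10534.2970)
sag = 0.01407 m


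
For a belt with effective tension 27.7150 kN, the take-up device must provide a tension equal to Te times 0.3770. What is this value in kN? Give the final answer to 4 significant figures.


T_tu = 27.7150 * 0.3770
T_tu = 10.45 kN


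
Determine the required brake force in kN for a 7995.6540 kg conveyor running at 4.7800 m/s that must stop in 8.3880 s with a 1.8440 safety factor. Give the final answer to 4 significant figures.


F = 7995.6540 * 4.7800 / 8.3880 * 1.8440 / 1000
F = 8.402 kN


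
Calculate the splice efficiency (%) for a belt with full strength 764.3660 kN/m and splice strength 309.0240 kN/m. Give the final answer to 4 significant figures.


Eff = 309.0240 / 764.3660 * 100
Eff = 40.43 %


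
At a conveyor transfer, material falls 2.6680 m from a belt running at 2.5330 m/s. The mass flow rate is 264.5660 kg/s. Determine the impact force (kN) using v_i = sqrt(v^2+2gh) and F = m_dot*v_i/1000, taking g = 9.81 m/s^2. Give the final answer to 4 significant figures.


v_i = sqrt(2.5330^2 + 2*9.81*2.6680) = 7.66565 m/s
F = 264.5660 * 7.66565 / 1000
F = 2.028 kN


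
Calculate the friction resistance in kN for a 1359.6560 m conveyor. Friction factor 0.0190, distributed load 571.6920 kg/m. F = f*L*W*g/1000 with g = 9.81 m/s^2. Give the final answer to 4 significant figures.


F = 0.0190 * 1359.6560 * 571.6920 * 9.81 / 1000
F = 144.9 kN


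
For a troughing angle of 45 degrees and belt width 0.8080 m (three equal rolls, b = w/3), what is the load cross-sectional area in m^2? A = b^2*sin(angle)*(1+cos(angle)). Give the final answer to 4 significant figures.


b = 0.8080/3 = 0.269333 m
A = 0.269333^2 * sin(45 deg) * (1 + cos(45 deg))
A = 0.08756 m^2


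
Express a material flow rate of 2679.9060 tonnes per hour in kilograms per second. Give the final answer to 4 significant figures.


m_dot = 2679.9060 * 1000 / 3600
m_dot = 744.4 kg/s


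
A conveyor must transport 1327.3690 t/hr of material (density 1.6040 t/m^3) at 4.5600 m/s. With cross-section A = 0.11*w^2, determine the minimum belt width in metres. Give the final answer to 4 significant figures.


A_req = 1327.3690 / (4.5600 * 1.6040 * 3600) = 0.0504104 m^2
w = sqrt(0.0504104 / 0.11)
w = 0.6770 m


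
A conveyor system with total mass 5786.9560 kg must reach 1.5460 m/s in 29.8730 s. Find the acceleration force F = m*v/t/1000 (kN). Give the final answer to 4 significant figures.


F = 5786.9560 * 1.5460 / 29.8730 / 1000
F = 0.2995 kN


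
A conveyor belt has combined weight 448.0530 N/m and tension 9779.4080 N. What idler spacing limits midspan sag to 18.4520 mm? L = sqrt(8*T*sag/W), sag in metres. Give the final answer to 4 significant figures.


sag = 18.4520/1000 = 0.018452 m
L = sqrt(8 * 9779.4080 * 0.018452 / 448.0530)
L = 1.795 m


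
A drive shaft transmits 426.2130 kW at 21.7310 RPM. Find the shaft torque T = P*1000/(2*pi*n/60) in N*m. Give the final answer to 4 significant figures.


omega = 2*pi*21.7310/60 = 2.27566 rad/s
T = 426.2130*1000 / 2.27566
T = 187300 N*m


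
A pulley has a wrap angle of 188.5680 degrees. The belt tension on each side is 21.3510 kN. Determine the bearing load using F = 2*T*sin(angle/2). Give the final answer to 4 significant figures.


F = 2 * 21.3510 * sin(188.5680/2 deg)
F = 42.58 kN


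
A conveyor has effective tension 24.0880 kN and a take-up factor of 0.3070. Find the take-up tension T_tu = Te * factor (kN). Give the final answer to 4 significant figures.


T_tu = 24.0880 * 0.3070
T_tu = 7.395 kN


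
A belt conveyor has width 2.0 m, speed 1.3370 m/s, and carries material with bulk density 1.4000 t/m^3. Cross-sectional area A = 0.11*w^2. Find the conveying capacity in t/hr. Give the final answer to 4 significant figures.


A = 0.11 * 2.0^2 = 0.44 m^2
C = 0.44 * 1.3370 * 1.4000 * 3600
C = 2965 t/hr


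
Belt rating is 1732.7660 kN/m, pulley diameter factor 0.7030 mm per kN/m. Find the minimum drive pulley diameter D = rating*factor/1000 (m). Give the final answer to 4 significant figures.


D = 1732.7660 * 0.7030 / 1000
D = 1.218 m


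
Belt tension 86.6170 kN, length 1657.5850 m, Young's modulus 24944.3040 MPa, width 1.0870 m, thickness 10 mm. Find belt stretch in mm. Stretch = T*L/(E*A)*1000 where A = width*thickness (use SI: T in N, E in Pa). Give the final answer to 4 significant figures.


A = 1.0870 * 0.01 = 0.01087 m^2
Stretch = 86.6170*1000 * 1657.5850 / (24944.3040e6 * 0.01087) * 1000
Stretch = 529.5 mm


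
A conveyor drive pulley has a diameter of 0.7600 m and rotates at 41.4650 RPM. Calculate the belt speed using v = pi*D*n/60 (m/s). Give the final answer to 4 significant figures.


v = pi * 0.7600 * 41.4650 / 60
v = 1.650 m/s


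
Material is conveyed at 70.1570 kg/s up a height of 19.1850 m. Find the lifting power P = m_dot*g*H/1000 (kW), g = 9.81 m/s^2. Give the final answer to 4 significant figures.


P = 70.1570 * 9.81 * 19.1850 / 1000
P = 13.20 kW


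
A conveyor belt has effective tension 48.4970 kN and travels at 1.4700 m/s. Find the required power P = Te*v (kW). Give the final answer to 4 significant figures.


P = Te * v = 48.4970 * 1.4700
P = 71.29 kW


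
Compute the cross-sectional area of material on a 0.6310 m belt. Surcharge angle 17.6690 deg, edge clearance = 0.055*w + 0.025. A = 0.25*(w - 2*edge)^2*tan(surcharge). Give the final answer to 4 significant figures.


edge = 0.055*0.6310 + 0.025 = 0.059705 m
ew = 0.6310 - 2*0.059705 = 0.51159 m
A = 0.25 * 0.51159^2 * tan(17.6690 deg)
A = 0.02084 m^2


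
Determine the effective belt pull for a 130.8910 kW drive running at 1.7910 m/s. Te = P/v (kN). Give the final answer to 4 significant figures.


Te = P / v = 130.8910 / 1.7910
Te = 73.08 kN


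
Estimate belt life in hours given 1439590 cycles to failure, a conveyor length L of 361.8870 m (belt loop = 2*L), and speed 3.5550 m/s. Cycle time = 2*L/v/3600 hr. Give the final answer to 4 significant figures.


cycle_time = 2 * 361.8870 / 3.5550 / 3600 = 0.0565537 hr
life = 1439590 * 0.0565537 = 81410 hours


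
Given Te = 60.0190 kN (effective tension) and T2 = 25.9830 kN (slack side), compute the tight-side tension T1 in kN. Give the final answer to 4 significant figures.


T1 = Te + T2 = 60.0190 + 25.9830
T1 = 86.00 kN


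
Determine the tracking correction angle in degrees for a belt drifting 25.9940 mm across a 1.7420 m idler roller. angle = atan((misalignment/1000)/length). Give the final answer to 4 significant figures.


misalign_m = 25.9940 / 1000 = 0.025994 m
angle = atan(0.025994 / 1.7420)
angle = 0.8549 deg


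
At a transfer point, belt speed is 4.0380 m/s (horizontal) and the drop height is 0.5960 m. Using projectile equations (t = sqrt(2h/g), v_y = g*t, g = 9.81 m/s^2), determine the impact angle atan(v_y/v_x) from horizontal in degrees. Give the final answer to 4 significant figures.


t = sqrt(2*0.5960/9.81) = 0.348581 s
v_y = 9.81 * 0.348581 = 3.41958 m/s
angle = atan(3.41958 / 4.0380) = 40.26 deg


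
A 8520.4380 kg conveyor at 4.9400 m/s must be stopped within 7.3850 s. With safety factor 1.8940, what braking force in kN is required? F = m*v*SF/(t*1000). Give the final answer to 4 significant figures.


F = 8520.4380 * 4.9400 / 7.3850 * 1.8940 / 1000
F = 10.79 kN


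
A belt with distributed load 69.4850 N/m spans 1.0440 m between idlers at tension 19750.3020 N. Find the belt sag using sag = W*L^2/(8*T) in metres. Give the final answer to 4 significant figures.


sag = 69.4850 * 1.0440^2 / (8 * 19750.3020)
sag = 0.0004793 m


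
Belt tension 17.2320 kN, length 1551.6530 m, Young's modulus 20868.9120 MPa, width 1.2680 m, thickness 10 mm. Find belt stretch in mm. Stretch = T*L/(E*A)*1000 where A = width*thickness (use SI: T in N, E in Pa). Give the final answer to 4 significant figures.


A = 1.2680 * 0.01 = 0.01268 m^2
Stretch = 17.2320*1000 * 1551.6530 / (20868.9120e6 * 0.01268) * 1000
Stretch = 101.0 mm


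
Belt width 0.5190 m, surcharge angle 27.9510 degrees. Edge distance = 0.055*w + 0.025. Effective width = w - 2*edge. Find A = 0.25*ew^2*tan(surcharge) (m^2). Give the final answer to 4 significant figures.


edge = 0.055*0.5190 + 0.025 = 0.053545 m
ew = 0.5190 - 2*0.053545 = 0.41191 m
A = 0.25 * 0.41191^2 * tan(27.9510 deg)
A = 0.02251 m^2


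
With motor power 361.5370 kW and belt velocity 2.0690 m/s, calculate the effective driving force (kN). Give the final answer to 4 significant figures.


Te = P / v = 361.5370 / 2.0690
Te = 174.7 kN


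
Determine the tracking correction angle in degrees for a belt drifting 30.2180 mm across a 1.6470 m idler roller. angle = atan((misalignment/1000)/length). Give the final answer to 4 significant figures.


misalign_m = 30.2180 / 1000 = 0.030218 m
angle = atan(0.030218 / 1.6470)
angle = 1.051 deg


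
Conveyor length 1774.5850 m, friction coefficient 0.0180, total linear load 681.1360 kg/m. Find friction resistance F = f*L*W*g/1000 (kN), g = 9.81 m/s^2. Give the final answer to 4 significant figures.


F = 0.0180 * 1774.5850 * 681.1360 * 9.81 / 1000
F = 213.4 kN


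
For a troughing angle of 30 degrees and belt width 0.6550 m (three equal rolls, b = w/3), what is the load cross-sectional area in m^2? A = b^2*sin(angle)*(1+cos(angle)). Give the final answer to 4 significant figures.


b = 0.6550/3 = 0.218333 m
A = 0.218333^2 * sin(30 deg) * (1 + cos(30 deg))
A = 0.04448 m^2


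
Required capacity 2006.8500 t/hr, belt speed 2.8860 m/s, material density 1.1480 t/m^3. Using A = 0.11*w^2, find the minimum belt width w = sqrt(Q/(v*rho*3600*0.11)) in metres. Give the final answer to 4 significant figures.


A_req = 2006.8500 / (2.8860 * 1.1480 * 3600) = 0.168257 m^2
w = sqrt(0.168257 / 0.11)
w = 1.237 m


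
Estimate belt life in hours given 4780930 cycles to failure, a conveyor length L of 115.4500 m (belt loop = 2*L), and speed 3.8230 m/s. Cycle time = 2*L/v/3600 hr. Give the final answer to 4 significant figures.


cycle_time = 2 * 115.4500 / 3.8230 / 3600 = 0.0167771 hr
life = 4780930 * 0.0167771 = 80210 hours


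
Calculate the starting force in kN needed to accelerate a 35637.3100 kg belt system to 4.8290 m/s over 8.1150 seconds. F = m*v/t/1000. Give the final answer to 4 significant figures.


F = 35637.3100 * 4.8290 / 8.1150 / 1000
F = 21.21 kN


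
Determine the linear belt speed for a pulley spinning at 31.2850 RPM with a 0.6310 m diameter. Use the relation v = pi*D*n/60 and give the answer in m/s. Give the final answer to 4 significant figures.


v = pi * 0.6310 * 31.2850 / 60
v = 1.034 m/s


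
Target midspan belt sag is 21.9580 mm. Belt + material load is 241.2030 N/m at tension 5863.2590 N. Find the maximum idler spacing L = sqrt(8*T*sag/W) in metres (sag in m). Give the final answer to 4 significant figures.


sag = 21.9580/1000 = 0.021958 m
L = sqrt(8 * 5863.2590 * 0.021958 / 241.2030)
L = 2.066 m


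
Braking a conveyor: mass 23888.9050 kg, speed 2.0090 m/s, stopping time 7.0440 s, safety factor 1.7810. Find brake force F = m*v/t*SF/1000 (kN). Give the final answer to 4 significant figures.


F = 23888.9050 * 2.0090 / 7.0440 * 1.7810 / 1000
F = 12.13 kN


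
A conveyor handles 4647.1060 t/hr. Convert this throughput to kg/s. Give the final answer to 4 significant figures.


m_dot = 4647.1060 * 1000 / 3600
m_dot = 1291 kg/s


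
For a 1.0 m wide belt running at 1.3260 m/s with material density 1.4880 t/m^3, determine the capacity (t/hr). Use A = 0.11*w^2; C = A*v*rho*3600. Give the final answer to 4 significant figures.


A = 0.11 * 1.0^2 = 0.11 m^2
C = 0.11 * 1.3260 * 1.4880 * 3600
C = 781.3 t/hr


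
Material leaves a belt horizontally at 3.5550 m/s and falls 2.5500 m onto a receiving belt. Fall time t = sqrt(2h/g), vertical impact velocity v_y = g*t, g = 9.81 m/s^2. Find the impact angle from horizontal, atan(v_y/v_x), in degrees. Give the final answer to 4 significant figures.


t = sqrt(2*2.5500/9.81) = 0.721025 s
v_y = 9.81 * 0.721025 = 7.07326 m/s
angle = atan(7.07326 / 3.5550) = 63.32 deg


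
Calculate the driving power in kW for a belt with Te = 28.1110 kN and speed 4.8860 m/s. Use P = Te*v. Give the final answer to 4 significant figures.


P = Te * v = 28.1110 * 4.8860
P = 137.4 kW


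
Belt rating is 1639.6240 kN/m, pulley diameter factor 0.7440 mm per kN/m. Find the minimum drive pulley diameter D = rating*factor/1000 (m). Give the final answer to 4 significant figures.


D = 1639.6240 * 0.7440 / 1000
D = 1.220 m


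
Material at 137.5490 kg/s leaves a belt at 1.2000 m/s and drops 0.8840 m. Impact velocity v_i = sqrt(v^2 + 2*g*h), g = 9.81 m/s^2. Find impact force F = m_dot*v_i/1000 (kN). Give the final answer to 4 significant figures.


v_i = sqrt(1.2000^2 + 2*9.81*0.8840) = 4.33406 m/s
F = 137.5490 * 4.33406 / 1000
F = 0.5961 kN


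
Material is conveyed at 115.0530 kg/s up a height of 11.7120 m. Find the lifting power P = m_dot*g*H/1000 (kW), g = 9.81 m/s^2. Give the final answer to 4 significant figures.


P = 115.0530 * 9.81 * 11.7120 / 1000
P = 13.22 kW


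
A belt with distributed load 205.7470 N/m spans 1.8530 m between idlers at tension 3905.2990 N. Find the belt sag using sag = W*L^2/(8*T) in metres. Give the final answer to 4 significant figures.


sag = 205.7470 * 1.8530^2 / (8 * 3905.2990)
sag = 0.02261 m


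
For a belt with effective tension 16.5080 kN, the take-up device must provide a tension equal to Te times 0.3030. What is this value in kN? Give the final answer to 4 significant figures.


T_tu = 16.5080 * 0.3030
T_tu = 5.002 kN


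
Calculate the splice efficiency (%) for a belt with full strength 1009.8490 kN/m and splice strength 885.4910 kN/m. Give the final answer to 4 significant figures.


Eff = 885.4910 / 1009.8490 * 100
Eff = 87.69 %


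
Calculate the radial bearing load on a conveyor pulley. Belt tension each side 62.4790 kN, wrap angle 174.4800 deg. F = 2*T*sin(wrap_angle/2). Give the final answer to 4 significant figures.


F = 2 * 62.4790 * sin(174.4800/2 deg)
F = 124.8 kN


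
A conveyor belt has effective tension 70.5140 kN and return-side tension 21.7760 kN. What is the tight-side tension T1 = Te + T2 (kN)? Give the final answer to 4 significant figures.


T1 = Te + T2 = 70.5140 + 21.7760
T1 = 92.29 kN


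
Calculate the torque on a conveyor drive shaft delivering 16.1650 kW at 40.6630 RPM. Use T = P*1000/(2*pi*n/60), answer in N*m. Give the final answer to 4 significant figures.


omega = 2*pi*40.6630/60 = 4.25822 rad/s
T = 16.1650*1000 / 4.25822
T = 3796 N*m


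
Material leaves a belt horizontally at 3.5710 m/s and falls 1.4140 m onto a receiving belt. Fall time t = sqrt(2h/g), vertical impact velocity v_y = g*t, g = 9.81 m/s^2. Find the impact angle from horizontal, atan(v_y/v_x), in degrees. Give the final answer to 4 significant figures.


t = sqrt(2*1.4140/9.81) = 0.536915 s
v_y = 9.81 * 0.536915 = 5.26714 m/s
angle = atan(5.26714 / 3.5710) = 55.86 deg


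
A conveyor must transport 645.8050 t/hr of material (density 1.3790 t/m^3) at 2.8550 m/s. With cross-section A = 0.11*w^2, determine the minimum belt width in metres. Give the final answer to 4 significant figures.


A_req = 645.8050 / (2.8550 * 1.3790 * 3600) = 0.0455647 m^2
w = sqrt(0.0455647 / 0.11)
w = 0.6436 m


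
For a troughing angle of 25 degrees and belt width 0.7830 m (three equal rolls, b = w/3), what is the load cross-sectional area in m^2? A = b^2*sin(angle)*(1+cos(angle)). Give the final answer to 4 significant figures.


b = 0.7830/3 = 0.261 m
A = 0.261^2 * sin(25 deg) * (1 + cos(25 deg))
A = 0.05488 m^2


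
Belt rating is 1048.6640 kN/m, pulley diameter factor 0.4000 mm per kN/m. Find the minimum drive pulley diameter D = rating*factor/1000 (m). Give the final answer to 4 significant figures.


D = 1048.6640 * 0.4000 / 1000
D = 0.4195 m


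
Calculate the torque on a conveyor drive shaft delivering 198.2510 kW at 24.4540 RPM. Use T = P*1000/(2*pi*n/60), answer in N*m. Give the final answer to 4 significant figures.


omega = 2*pi*24.4540/60 = 2.56082 rad/s
T = 198.2510*1000 / 2.56082
T = 77420 N*m


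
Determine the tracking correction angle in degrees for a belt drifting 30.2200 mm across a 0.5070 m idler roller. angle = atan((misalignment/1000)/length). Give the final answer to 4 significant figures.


misalign_m = 30.2200 / 1000 = 0.030220 m
angle = atan(0.030220 / 0.5070)
angle = 3.411 deg


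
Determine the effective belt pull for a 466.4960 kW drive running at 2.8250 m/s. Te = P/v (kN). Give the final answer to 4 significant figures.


Te = P / v = 466.4960 / 2.8250
Te = 165.1 kN


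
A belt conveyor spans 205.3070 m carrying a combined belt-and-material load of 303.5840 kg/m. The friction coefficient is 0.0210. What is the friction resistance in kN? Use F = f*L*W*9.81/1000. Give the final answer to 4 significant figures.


F = 0.0210 * 205.3070 * 303.5840 * 9.81 / 1000
F = 12.84 kN


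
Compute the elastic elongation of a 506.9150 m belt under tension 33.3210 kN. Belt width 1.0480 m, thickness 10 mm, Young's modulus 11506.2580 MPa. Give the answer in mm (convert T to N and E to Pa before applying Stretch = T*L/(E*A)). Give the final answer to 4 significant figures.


A = 1.0480 * 0.01 = 0.01048 m^2
Stretch = 33.3210*1000 * 506.9150 / (11506.2580e6 * 0.01048) * 1000
Stretch = 140.1 mm
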